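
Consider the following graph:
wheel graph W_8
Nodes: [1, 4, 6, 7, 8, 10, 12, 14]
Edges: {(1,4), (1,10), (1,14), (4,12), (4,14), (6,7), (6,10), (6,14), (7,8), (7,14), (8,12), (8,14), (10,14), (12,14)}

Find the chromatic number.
Clique number ω(G) = 3 (lower bound: χ ≥ ω).
Odd cycle [6, 7, 8, 12, 4, 1, 10] needs 3 colors (χ ≥ 3).
Vertex 14 is adjacent to every vertex of [1, 4, 6, 7, 8, 10, 12], which already need 3 colors among themselves, so 14 needs a new color (χ ≥ 4).
The coloring below uses 4 colors, so χ(G) = 4.
A valid 4-coloring: color 1: [14]; color 2: [1, 6, 8]; color 3: [7, 10, 12]; color 4: [4].

χ(G) = 4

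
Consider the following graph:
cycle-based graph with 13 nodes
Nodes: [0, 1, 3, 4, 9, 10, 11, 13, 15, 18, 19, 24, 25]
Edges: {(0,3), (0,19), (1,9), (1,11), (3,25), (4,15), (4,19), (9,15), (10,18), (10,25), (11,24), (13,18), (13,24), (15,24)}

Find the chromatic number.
χ(G) = 3

Clique number ω(G) = 2 (lower bound: χ ≥ ω).
Odd cycle [9, 1, 11, 24, 13, 18, 10, 25, 3, 0, 19, 4, 15] needs 3 colors (χ ≥ 3).
The coloring below uses 3 colors, so χ(G) = 3.
A valid 3-coloring: color 1: [1, 3, 10, 13, 15, 19]; color 2: [0, 4, 9, 18, 24, 25]; color 3: [11].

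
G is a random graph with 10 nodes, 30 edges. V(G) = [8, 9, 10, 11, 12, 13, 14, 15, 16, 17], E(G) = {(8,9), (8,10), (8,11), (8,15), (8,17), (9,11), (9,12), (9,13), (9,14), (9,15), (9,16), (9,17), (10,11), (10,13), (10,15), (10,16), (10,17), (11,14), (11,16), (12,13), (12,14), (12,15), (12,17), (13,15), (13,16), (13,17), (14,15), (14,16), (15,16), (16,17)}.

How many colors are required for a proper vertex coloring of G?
Clique number ω(G) = 4 (lower bound: χ ≥ ω).
The clique on [9, 13, 16, 17] has size 4, forcing χ ≥ 4, and the coloring below uses 4 colors, so χ(G) = 4.
A valid 4-coloring: color 1: [9, 10]; color 2: [8, 12, 16]; color 3: [11, 15, 17]; color 4: [13, 14].

χ(G) = 4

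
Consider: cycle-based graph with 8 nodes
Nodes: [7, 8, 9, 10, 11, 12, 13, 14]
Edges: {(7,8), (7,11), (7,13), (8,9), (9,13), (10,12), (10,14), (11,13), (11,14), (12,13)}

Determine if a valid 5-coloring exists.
Yes, G is 5-colorable

A valid 5-coloring: color 1: [8, 13, 14]; color 2: [7, 9, 10]; color 3: [11, 12].
(χ(G) = 3 ≤ 5.)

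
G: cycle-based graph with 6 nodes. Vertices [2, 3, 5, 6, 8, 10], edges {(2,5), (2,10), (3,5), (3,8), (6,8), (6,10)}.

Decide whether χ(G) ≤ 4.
Yes, G is 4-colorable

A valid 4-coloring: color 1: [2, 3, 6]; color 2: [5, 8, 10].
(χ(G) = 2 ≤ 4.)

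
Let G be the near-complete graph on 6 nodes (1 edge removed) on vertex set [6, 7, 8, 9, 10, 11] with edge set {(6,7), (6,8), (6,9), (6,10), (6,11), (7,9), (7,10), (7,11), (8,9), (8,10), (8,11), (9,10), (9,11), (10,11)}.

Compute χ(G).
χ(G) = 5

Clique number ω(G) = 5 (lower bound: χ ≥ ω).
The clique on [6, 8, 9, 10, 11] has size 5, forcing χ ≥ 5, and the coloring below uses 5 colors, so χ(G) = 5.
A valid 5-coloring: color 1: [9]; color 2: [11]; color 3: [6]; color 4: [10]; color 5: [7, 8].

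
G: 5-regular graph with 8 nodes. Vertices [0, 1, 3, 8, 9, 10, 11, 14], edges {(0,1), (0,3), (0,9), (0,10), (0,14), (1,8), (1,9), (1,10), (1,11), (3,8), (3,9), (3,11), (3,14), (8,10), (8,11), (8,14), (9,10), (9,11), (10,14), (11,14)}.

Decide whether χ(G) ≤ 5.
A valid 5-coloring: color 1: [1, 3]; color 2: [9, 14]; color 3: [0, 8]; color 4: [10, 11].
(χ(G) = 4 ≤ 5.)

Yes, G is 5-colorable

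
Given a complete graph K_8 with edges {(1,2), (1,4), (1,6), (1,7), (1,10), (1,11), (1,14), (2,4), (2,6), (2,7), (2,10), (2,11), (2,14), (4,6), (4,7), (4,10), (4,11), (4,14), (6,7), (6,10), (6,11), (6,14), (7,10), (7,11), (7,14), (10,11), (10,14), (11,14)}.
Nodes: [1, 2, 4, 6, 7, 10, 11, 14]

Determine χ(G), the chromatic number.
χ(G) = 8

Clique number ω(G) = 8 (lower bound: χ ≥ ω).
The clique on [1, 2, 4, 6, 7, 10, 11, 14] has size 8, forcing χ ≥ 8, and the coloring below uses 8 colors, so χ(G) = 8.
A valid 8-coloring: color 1: [2]; color 2: [1]; color 3: [10]; color 4: [6]; color 5: [7]; color 6: [14]; color 7: [4]; color 8: [11].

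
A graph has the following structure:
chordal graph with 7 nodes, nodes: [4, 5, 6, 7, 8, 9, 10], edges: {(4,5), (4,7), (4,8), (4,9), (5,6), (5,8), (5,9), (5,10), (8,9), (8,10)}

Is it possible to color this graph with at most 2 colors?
The clique on vertices [4, 5, 8, 9] has size 4 > 2, so it alone needs 4 colors.

No, G is not 2-colorable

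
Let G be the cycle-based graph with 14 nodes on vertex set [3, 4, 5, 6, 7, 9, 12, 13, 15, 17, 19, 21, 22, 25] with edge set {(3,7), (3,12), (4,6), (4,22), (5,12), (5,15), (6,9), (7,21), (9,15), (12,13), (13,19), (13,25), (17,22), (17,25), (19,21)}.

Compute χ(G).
χ(G) = 2

Clique number ω(G) = 2 (lower bound: χ ≥ ω).
The graph is bipartite (no odd cycle), so 2 colors suffice: χ(G) = 2.
A valid 2-coloring: color 1: [3, 4, 5, 9, 13, 17, 21]; color 2: [6, 7, 12, 15, 19, 22, 25].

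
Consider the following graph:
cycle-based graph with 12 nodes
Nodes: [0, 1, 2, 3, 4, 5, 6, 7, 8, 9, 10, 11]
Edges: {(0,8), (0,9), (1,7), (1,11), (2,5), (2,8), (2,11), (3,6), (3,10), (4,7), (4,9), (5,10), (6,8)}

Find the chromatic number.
Clique number ω(G) = 2 (lower bound: χ ≥ ω).
The graph is bipartite (no odd cycle), so 2 colors suffice: χ(G) = 2.
A valid 2-coloring: color 1: [3, 5, 7, 8, 9, 11]; color 2: [0, 1, 2, 4, 6, 10].

χ(G) = 2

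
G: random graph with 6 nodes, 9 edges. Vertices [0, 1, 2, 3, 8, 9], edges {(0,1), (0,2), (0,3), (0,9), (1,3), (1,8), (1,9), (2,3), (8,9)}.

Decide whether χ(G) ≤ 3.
A valid 3-coloring: color 1: [1, 2]; color 2: [0, 8]; color 3: [3, 9].
(χ(G) = 3 ≤ 3.)

Yes, G is 3-colorable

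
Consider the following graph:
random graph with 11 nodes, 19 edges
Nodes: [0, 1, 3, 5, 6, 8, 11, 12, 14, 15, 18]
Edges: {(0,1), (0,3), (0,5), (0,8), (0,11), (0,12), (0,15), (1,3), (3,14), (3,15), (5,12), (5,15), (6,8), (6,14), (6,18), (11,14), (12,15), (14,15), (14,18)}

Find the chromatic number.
Clique number ω(G) = 4 (lower bound: χ ≥ ω).
The clique on [0, 5, 12, 15] has size 4, forcing χ ≥ 4, and the coloring below uses 4 colors, so χ(G) = 4.
A valid 4-coloring: color 1: [0, 14]; color 2: [1, 6, 11, 15]; color 3: [3, 8, 12, 18]; color 4: [5].

χ(G) = 4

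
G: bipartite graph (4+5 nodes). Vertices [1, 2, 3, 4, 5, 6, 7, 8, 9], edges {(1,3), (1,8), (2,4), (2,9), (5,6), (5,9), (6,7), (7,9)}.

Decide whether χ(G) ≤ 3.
A valid 3-coloring: color 1: [1, 4, 6, 9]; color 2: [2, 3, 5, 7, 8].
(χ(G) = 2 ≤ 3.)

Yes, G is 3-colorable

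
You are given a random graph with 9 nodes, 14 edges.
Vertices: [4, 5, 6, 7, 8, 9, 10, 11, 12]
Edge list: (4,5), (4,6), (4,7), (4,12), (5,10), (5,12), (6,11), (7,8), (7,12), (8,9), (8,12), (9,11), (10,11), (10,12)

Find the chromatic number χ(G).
Clique number ω(G) = 3 (lower bound: χ ≥ ω).
The clique on [7, 8, 12] has size 3, forcing χ ≥ 3, and the coloring below uses 3 colors, so χ(G) = 3.
A valid 3-coloring: color 1: [11, 12]; color 2: [4, 8, 10]; color 3: [5, 6, 7, 9].

χ(G) = 3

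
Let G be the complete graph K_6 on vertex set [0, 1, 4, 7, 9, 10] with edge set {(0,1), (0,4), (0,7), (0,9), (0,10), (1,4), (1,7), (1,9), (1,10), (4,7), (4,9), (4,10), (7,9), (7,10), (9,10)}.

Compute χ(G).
Clique number ω(G) = 6 (lower bound: χ ≥ ω).
The clique on [0, 1, 4, 7, 9, 10] has size 6, forcing χ ≥ 6, and the coloring below uses 6 colors, so χ(G) = 6.
A valid 6-coloring: color 1: [9]; color 2: [7]; color 3: [0]; color 4: [1]; color 5: [10]; color 6: [4].

χ(G) = 6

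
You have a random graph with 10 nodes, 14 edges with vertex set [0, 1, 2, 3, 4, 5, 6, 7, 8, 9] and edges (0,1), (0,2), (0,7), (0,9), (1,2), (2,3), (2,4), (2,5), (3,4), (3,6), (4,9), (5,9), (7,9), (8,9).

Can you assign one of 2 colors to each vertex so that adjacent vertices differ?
The clique on vertices [0, 1, 2] has size 3 > 2, so it alone needs 3 colors.

No, G is not 2-colorable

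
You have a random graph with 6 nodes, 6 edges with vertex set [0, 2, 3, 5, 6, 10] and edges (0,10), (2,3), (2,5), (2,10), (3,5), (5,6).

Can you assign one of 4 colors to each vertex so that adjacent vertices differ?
A valid 4-coloring: color 1: [0, 2, 6]; color 2: [5, 10]; color 3: [3].
(χ(G) = 3 ≤ 4.)

Yes, G is 4-colorable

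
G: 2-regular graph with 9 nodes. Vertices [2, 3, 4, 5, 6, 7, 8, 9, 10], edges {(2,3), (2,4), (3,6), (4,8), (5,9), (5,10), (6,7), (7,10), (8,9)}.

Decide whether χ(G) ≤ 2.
Odd cycle [9, 5, 10, 7, 6, 3, 2, 4, 8] needs 3 colors (χ ≥ 3).
Hence χ(G) ≥ 3 > 2, so no proper 2-coloring exists.

No, G is not 2-colorable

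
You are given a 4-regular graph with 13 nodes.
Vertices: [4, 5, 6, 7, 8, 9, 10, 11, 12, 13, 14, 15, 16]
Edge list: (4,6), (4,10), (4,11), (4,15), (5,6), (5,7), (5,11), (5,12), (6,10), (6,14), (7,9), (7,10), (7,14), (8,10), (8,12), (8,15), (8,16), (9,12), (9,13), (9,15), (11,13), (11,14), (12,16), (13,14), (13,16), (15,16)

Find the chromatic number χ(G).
χ(G) = 3

Clique number ω(G) = 3 (lower bound: χ ≥ ω).
The clique on [4, 6, 10] has size 3, forcing χ ≥ 3, and the coloring below uses 3 colors, so χ(G) = 3.
A valid 3-coloring: color 1: [4, 5, 8, 13]; color 2: [6, 7, 11, 12, 15]; color 3: [9, 10, 14, 16].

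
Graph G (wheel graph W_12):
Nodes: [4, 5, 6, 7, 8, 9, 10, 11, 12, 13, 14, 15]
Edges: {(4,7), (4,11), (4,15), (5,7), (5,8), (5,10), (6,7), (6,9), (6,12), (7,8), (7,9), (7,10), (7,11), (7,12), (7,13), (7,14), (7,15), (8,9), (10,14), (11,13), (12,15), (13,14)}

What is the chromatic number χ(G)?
Clique number ω(G) = 3 (lower bound: χ ≥ ω).
Odd cycle [11, 13, 14, 10, 5, 8, 9, 6, 12, 15, 4] needs 3 colors (χ ≥ 3).
Vertex 7 is adjacent to every vertex of [4, 5, 6, 8, 9, 10, 11, 12, 13, 14, 15], which already need 3 colors among themselves, so 7 needs a new color (χ ≥ 4).
The coloring below uses 4 colors, so χ(G) = 4.
A valid 4-coloring: color 1: [7]; color 2: [5, 9, 11, 14, 15]; color 3: [4, 6, 8, 10, 13]; color 4: [12].

χ(G) = 4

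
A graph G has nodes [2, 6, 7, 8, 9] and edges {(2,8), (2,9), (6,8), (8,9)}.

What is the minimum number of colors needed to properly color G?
Clique number ω(G) = 3 (lower bound: χ ≥ ω).
The clique on [2, 8, 9] has size 3, forcing χ ≥ 3, and the coloring below uses 3 colors, so χ(G) = 3.
A valid 3-coloring: color 1: [7, 8]; color 2: [6, 9]; color 3: [2].

χ(G) = 3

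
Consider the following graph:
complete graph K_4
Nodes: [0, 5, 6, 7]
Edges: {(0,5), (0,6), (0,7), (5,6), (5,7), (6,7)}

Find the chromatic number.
χ(G) = 4

Clique number ω(G) = 4 (lower bound: χ ≥ ω).
The clique on [0, 5, 6, 7] has size 4, forcing χ ≥ 4, and the coloring below uses 4 colors, so χ(G) = 4.
A valid 4-coloring: color 1: [5]; color 2: [7]; color 3: [6]; color 4: [0].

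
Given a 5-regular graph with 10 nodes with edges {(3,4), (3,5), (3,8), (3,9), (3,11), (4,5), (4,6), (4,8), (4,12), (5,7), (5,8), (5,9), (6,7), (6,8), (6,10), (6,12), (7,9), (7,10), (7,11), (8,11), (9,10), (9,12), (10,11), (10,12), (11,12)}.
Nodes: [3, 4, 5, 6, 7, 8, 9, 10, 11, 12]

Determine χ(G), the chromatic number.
Clique number ω(G) = 4 (lower bound: χ ≥ ω).
The clique on [3, 4, 5, 8] has size 4, forcing χ ≥ 4, and the coloring below uses 4 colors, so χ(G) = 4.
A valid 4-coloring: color 1: [8, 9]; color 2: [3, 7, 12]; color 3: [5, 6, 11]; color 4: [4, 10].

χ(G) = 4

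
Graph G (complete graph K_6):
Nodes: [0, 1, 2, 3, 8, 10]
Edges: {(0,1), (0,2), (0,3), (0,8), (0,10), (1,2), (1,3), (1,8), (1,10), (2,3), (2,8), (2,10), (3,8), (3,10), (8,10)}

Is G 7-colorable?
A valid 7-coloring: color 1: [1]; color 2: [8]; color 3: [0]; color 4: [3]; color 5: [2]; color 6: [10].
(χ(G) = 6 ≤ 7.)

Yes, G is 7-colorable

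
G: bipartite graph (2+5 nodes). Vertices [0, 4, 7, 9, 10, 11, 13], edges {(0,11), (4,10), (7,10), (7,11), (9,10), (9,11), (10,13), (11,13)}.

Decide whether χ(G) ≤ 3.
Yes, G is 3-colorable

A valid 3-coloring: color 1: [10, 11]; color 2: [0, 4, 7, 9, 13].
(χ(G) = 2 ≤ 3.)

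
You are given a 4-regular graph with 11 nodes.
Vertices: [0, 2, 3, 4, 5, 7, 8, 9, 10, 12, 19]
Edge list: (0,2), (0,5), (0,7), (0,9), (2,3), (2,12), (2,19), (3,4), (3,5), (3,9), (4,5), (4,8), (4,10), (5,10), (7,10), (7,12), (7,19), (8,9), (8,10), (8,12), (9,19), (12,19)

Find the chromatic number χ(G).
Clique number ω(G) = 3 (lower bound: χ ≥ ω).
The clique on [3, 4, 5] has size 3, forcing χ ≥ 3, and the coloring below uses 3 colors, so χ(G) = 3.
A valid 3-coloring: color 1: [2, 5, 7, 8]; color 2: [4, 9, 12]; color 3: [0, 3, 10, 19].

χ(G) = 3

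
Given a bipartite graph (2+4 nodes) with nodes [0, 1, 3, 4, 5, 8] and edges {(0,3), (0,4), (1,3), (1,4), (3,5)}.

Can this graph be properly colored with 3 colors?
A valid 3-coloring: color 1: [3, 4, 8]; color 2: [0, 1, 5].
(χ(G) = 2 ≤ 3.)

Yes, G is 3-colorable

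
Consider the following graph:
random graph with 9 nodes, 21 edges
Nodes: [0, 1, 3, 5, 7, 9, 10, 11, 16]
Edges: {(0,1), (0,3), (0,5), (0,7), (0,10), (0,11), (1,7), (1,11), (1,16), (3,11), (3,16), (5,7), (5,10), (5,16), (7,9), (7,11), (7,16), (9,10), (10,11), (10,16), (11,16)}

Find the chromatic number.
Clique number ω(G) = 4 (lower bound: χ ≥ ω).
The clique on [0, 1, 7, 11] has size 4, forcing χ ≥ 4, and the coloring below uses 4 colors, so χ(G) = 4.
A valid 4-coloring: color 1: [0, 9, 16]; color 2: [5, 11]; color 3: [3, 7, 10]; color 4: [1].

χ(G) = 4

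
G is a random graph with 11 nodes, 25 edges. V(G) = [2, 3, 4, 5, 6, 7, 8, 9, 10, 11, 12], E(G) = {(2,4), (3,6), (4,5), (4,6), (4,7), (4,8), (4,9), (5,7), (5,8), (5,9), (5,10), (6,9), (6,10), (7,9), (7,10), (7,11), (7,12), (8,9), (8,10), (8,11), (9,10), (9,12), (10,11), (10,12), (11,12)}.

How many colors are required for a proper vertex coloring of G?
Clique number ω(G) = 4 (lower bound: χ ≥ ω).
The clique on [7, 10, 11, 12] has size 4, forcing χ ≥ 4, and the coloring below uses 4 colors, so χ(G) = 4.
A valid 4-coloring: color 1: [2, 3, 9, 11]; color 2: [4, 10]; color 3: [6, 7, 8]; color 4: [5, 12].

χ(G) = 4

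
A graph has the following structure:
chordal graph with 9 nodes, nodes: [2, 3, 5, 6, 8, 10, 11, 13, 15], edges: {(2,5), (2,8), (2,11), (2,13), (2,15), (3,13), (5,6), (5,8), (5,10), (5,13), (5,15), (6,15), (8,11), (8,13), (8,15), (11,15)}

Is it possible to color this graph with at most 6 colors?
A valid 6-coloring: color 1: [3, 5, 11]; color 2: [10, 13, 15]; color 3: [2, 6]; color 4: [8].
(χ(G) = 4 ≤ 6.)

Yes, G is 6-colorable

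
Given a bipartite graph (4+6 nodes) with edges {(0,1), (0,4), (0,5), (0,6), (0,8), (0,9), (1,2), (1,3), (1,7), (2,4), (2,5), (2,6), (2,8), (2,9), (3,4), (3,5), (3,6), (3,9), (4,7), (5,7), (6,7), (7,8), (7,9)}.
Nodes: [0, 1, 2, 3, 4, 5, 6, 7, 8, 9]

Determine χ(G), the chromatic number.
χ(G) = 2

Clique number ω(G) = 2 (lower bound: χ ≥ ω).
The graph is bipartite (no odd cycle), so 2 colors suffice: χ(G) = 2.
A valid 2-coloring: color 1: [0, 2, 3, 7]; color 2: [1, 4, 5, 6, 8, 9].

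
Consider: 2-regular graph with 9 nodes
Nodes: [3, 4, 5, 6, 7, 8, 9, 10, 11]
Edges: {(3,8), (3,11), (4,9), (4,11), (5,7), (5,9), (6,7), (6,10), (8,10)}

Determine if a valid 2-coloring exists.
Odd cycle [4, 9, 5, 7, 6, 10, 8, 3, 11] needs 3 colors (χ ≥ 3).
Hence χ(G) ≥ 3 > 2, so no proper 2-coloring exists.

No, G is not 2-colorable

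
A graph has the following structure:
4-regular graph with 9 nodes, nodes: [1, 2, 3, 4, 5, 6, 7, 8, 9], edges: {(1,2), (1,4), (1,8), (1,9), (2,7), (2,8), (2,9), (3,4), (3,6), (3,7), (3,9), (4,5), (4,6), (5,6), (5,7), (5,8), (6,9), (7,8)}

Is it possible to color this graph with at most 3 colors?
A valid 3-coloring: color 1: [2, 3, 5]; color 2: [1, 6, 7]; color 3: [4, 8, 9].
(χ(G) = 3 ≤ 3.)

Yes, G is 3-colorable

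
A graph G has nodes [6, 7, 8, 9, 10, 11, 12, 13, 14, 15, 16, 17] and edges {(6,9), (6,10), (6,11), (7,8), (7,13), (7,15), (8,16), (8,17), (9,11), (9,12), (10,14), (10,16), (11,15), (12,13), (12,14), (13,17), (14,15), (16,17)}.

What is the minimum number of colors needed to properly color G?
Clique number ω(G) = 3 (lower bound: χ ≥ ω).
The clique on [6, 9, 11] has size 3, forcing χ ≥ 3, and the coloring below uses 3 colors, so χ(G) = 3.
A valid 3-coloring: color 1: [7, 11, 14, 16]; color 2: [8, 9, 10, 13, 15]; color 3: [6, 12, 17].

χ(G) = 3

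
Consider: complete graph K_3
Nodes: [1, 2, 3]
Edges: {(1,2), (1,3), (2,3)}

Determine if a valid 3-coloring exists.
Yes, G is 3-colorable

A valid 3-coloring: color 1: [2]; color 2: [1]; color 3: [3].
(χ(G) = 3 ≤ 3.)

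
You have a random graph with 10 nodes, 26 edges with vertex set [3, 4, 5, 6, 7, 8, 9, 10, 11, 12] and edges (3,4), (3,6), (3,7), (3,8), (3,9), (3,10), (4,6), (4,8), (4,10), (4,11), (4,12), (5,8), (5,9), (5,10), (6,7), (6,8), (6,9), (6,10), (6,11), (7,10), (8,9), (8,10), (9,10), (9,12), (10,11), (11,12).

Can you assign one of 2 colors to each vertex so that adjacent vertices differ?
No, G is not 2-colorable

The clique on vertices [3, 6, 8, 9, 10] has size 5 > 2, so it alone needs 5 colors.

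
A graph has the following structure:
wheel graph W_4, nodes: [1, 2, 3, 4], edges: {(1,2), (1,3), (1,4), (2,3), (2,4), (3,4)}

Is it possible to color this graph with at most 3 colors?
The clique on vertices [1, 2, 3, 4] has size 4 > 3, so it alone needs 4 colors.

No, G is not 3-colorable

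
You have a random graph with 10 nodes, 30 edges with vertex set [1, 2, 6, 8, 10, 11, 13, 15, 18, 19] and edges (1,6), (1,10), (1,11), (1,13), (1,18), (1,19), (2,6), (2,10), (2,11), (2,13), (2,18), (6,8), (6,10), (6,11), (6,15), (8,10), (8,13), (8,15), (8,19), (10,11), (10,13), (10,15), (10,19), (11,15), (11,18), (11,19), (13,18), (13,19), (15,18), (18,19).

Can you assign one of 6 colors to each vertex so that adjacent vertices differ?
A valid 6-coloring: color 1: [10, 18]; color 2: [11, 13]; color 3: [1, 2, 8]; color 4: [6, 19]; color 5: [15].
(χ(G) = 5 ≤ 6.)

Yes, G is 6-colorable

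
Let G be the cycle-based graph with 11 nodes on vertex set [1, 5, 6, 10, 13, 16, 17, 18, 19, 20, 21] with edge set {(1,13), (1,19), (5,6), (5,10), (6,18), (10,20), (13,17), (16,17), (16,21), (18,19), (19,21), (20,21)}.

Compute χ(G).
χ(G) = 3

Clique number ω(G) = 2 (lower bound: χ ≥ ω).
Odd cycle [18, 6, 5, 10, 20, 21, 16, 17, 13, 1, 19] needs 3 colors (χ ≥ 3).
The coloring below uses 3 colors, so χ(G) = 3.
A valid 3-coloring: color 1: [6, 10, 13, 16, 19]; color 2: [1, 5, 17, 18, 21]; color 3: [20].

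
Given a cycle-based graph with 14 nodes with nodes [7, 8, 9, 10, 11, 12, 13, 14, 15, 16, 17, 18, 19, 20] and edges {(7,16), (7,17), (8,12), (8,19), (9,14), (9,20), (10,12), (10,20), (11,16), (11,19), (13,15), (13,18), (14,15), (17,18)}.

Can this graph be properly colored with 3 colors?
Yes, G is 3-colorable

A valid 3-coloring: color 1: [7, 8, 9, 10, 11, 15, 18]; color 2: [12, 13, 14, 16, 17, 19, 20].
(χ(G) = 2 ≤ 3.)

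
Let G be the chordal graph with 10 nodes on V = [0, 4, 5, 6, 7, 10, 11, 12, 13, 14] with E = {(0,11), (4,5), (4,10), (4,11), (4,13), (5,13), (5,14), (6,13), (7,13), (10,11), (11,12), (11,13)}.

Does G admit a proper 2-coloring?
No, G is not 2-colorable

The clique on vertices [4, 5, 13] has size 3 > 2, so it alone needs 3 colors.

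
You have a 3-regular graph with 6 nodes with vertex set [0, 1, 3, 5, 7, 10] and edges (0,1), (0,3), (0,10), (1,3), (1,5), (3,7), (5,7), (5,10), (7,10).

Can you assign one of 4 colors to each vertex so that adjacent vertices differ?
Yes, G is 4-colorable

A valid 4-coloring: color 1: [3, 5]; color 2: [0, 7]; color 3: [1, 10].
(χ(G) = 3 ≤ 4.)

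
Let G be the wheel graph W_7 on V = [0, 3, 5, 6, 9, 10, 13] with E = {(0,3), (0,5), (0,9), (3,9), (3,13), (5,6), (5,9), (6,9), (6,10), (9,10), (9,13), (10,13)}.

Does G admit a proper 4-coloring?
A valid 4-coloring: color 1: [9]; color 2: [3, 5, 10]; color 3: [0, 6, 13].
(χ(G) = 3 ≤ 4.)

Yes, G is 4-colorable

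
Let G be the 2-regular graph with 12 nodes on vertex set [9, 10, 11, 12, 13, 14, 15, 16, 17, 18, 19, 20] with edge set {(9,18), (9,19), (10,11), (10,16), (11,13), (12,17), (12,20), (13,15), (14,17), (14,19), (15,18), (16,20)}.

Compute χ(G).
χ(G) = 2

Clique number ω(G) = 2 (lower bound: χ ≥ ω).
The graph is bipartite (no odd cycle), so 2 colors suffice: χ(G) = 2.
A valid 2-coloring: color 1: [9, 11, 12, 14, 15, 16]; color 2: [10, 13, 17, 18, 19, 20].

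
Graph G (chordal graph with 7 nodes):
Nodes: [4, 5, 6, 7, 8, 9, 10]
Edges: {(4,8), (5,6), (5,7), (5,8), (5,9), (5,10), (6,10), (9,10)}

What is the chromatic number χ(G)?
χ(G) = 3

Clique number ω(G) = 3 (lower bound: χ ≥ ω).
The clique on [5, 9, 10] has size 3, forcing χ ≥ 3, and the coloring below uses 3 colors, so χ(G) = 3.
A valid 3-coloring: color 1: [4, 5]; color 2: [7, 8, 10]; color 3: [6, 9].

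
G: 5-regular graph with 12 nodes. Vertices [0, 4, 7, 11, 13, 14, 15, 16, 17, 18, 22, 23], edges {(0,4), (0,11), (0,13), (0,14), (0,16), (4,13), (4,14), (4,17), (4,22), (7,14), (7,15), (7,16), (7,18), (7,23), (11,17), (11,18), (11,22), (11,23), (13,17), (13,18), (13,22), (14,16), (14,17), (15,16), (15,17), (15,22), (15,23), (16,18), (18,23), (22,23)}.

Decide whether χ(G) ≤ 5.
Yes, G is 5-colorable

A valid 5-coloring: color 1: [11, 13, 14, 15]; color 2: [0, 7, 17, 22]; color 3: [4, 16, 23]; color 4: [18].
(χ(G) = 4 ≤ 5.)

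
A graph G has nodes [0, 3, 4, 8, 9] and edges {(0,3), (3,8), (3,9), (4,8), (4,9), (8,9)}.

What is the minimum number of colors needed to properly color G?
Clique number ω(G) = 3 (lower bound: χ ≥ ω).
The clique on [3, 8, 9] has size 3, forcing χ ≥ 3, and the coloring below uses 3 colors, so χ(G) = 3.
A valid 3-coloring: color 1: [0, 9]; color 2: [8]; color 3: [3, 4].

χ(G) = 3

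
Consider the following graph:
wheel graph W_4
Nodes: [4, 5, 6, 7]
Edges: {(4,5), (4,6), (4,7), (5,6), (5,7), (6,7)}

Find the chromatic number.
Clique number ω(G) = 4 (lower bound: χ ≥ ω).
The clique on [4, 5, 6, 7] has size 4, forcing χ ≥ 4, and the coloring below uses 4 colors, so χ(G) = 4.
A valid 4-coloring: color 1: [7]; color 2: [5]; color 3: [4]; color 4: [6].

χ(G) = 4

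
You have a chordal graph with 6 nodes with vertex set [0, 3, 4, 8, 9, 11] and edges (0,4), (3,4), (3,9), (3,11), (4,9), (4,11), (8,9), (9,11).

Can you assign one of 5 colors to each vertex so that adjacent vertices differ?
Yes, G is 5-colorable

A valid 5-coloring: color 1: [4, 8]; color 2: [0, 9]; color 3: [11]; color 4: [3].
(χ(G) = 4 ≤ 5.)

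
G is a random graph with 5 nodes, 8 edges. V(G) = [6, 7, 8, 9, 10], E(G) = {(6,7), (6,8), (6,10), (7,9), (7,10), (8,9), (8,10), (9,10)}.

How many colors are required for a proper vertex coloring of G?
Clique number ω(G) = 3 (lower bound: χ ≥ ω).
The clique on [8, 9, 10] has size 3, forcing χ ≥ 3, and the coloring below uses 3 colors, so χ(G) = 3.
A valid 3-coloring: color 1: [10]; color 2: [6, 9]; color 3: [7, 8].

χ(G) = 3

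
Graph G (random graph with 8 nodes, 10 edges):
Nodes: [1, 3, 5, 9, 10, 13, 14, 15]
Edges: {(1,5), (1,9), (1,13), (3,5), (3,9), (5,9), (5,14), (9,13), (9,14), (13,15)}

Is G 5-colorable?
A valid 5-coloring: color 1: [9, 10, 15]; color 2: [5, 13]; color 3: [1, 3, 14].
(χ(G) = 3 ≤ 5.)

Yes, G is 5-colorable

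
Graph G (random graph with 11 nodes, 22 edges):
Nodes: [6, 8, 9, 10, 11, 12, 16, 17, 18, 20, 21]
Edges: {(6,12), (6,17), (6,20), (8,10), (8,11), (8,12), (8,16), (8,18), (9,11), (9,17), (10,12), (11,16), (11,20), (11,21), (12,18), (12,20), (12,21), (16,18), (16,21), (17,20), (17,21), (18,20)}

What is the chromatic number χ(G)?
Clique number ω(G) = 3 (lower bound: χ ≥ ω).
The clique on [8, 11, 16] has size 3, forcing χ ≥ 3, and the coloring below uses 3 colors, so χ(G) = 3.
A valid 3-coloring: color 1: [12, 16, 17]; color 2: [8, 9, 20, 21]; color 3: [6, 10, 11, 18].

χ(G) = 3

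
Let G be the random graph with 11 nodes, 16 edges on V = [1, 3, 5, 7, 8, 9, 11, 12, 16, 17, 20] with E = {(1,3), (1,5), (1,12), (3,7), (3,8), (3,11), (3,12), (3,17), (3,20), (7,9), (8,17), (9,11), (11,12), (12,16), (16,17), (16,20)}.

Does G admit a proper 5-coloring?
Yes, G is 5-colorable

A valid 5-coloring: color 1: [3, 5, 9, 16]; color 2: [7, 12, 17, 20]; color 3: [1, 8, 11].
(χ(G) = 3 ≤ 5.)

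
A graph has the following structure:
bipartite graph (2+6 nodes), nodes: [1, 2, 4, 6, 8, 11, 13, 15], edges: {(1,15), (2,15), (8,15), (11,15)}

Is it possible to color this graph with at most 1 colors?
Edge (8,15) forces its endpoints to differ, so 1 color is not enough.

No, G is not 1-colorable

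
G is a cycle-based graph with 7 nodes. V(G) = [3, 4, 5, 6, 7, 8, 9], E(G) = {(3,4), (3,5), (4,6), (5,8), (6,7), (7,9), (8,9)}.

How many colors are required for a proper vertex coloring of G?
χ(G) = 3

Clique number ω(G) = 2 (lower bound: χ ≥ ω).
Odd cycle [4, 3, 5, 8, 9, 7, 6] needs 3 colors (χ ≥ 3).
The coloring below uses 3 colors, so χ(G) = 3.
A valid 3-coloring: color 1: [4, 5, 7]; color 2: [3, 6, 8]; color 3: [9].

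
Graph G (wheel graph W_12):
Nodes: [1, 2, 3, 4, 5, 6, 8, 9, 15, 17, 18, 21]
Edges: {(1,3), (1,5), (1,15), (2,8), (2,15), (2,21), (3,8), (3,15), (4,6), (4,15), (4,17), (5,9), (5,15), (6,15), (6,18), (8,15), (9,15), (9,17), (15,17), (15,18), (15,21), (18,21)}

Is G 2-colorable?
The clique on vertices [1, 3, 15] has size 3 > 2, so it alone needs 3 colors.

No, G is not 2-colorable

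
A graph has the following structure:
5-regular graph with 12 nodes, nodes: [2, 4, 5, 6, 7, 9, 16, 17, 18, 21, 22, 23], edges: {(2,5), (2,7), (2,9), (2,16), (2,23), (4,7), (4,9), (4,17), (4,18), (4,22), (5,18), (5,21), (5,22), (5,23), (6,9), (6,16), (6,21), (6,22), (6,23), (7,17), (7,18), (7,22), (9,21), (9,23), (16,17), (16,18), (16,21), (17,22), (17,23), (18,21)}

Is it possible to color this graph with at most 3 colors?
No, G is not 3-colorable

The clique on vertices [4, 7, 17, 22] has size 4 > 3, so it alone needs 4 colors.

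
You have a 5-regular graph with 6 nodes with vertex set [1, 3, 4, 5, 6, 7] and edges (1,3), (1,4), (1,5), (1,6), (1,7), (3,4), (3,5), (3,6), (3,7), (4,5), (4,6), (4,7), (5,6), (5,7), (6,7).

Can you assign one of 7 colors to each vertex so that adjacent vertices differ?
A valid 7-coloring: color 1: [7]; color 2: [3]; color 3: [6]; color 4: [4]; color 5: [1]; color 6: [5].
(χ(G) = 6 ≤ 7.)

Yes, G is 7-colorable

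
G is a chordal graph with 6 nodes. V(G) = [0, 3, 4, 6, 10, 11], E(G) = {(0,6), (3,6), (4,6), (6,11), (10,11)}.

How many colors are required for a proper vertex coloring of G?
Clique number ω(G) = 2 (lower bound: χ ≥ ω).
The graph is bipartite (no odd cycle), so 2 colors suffice: χ(G) = 2.
A valid 2-coloring: color 1: [6, 10]; color 2: [0, 3, 4, 11].

χ(G) = 2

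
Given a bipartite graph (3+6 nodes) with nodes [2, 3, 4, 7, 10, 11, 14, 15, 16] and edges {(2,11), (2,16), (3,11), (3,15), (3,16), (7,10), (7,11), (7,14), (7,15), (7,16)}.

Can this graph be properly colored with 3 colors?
Yes, G is 3-colorable

A valid 3-coloring: color 1: [2, 3, 4, 7]; color 2: [10, 11, 14, 15, 16].
(χ(G) = 2 ≤ 3.)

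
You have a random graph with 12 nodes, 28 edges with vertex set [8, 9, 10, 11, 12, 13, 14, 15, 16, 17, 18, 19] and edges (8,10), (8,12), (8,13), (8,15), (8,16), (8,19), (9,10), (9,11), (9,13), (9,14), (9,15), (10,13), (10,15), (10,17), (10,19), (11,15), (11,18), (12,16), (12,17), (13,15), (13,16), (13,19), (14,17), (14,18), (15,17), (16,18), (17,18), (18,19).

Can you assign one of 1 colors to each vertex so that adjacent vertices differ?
No, G is not 1-colorable

The clique on vertices [8, 10, 13, 19] has size 4 > 1, so it alone needs 4 colors.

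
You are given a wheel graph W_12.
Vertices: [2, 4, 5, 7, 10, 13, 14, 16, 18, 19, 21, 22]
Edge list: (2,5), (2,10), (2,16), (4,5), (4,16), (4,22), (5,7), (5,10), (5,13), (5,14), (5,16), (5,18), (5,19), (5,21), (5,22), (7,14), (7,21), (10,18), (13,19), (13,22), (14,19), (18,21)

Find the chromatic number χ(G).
χ(G) = 4

Clique number ω(G) = 3 (lower bound: χ ≥ ω).
Odd cycle [7, 21, 18, 10, 2, 16, 4, 22, 13, 19, 14] needs 3 colors (χ ≥ 3).
Vertex 5 is adjacent to every vertex of [2, 4, 7, 10, 13, 14, 16, 18, 19, 21, 22], which already need 3 colors among themselves, so 5 needs a new color (χ ≥ 4).
The coloring below uses 4 colors, so χ(G) = 4.
A valid 4-coloring: color 1: [5]; color 2: [2, 4, 7, 18, 19]; color 3: [10, 14, 16, 21, 22]; color 4: [13].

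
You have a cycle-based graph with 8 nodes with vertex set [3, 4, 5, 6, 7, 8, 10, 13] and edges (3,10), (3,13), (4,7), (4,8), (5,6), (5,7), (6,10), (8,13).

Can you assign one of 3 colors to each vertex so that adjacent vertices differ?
Yes, G is 3-colorable

A valid 3-coloring: color 1: [3, 6, 7, 8]; color 2: [4, 5, 10, 13].
(χ(G) = 2 ≤ 3.)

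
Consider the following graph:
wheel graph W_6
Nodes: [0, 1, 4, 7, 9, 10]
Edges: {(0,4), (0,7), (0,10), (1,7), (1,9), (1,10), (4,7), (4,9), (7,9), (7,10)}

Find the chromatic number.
Clique number ω(G) = 3 (lower bound: χ ≥ ω).
Odd cycle [9, 1, 10, 0, 4] needs 3 colors (χ ≥ 3).
Vertex 7 is adjacent to every vertex of [0, 1, 4, 9, 10], which already need 3 colors among themselves, so 7 needs a new color (χ ≥ 4).
The coloring below uses 4 colors, so χ(G) = 4.
A valid 4-coloring: color 1: [7]; color 2: [0, 9]; color 3: [1, 4]; color 4: [10].

χ(G) = 4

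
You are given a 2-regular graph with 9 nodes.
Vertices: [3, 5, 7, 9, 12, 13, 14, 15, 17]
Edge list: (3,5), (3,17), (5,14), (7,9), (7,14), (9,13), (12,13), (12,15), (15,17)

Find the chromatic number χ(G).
χ(G) = 3

Clique number ω(G) = 2 (lower bound: χ ≥ ω).
Odd cycle [17, 15, 12, 13, 9, 7, 14, 5, 3] needs 3 colors (χ ≥ 3).
The coloring below uses 3 colors, so χ(G) = 3.
A valid 3-coloring: color 1: [5, 9, 12, 17]; color 2: [3, 7, 13, 15]; color 3: [14].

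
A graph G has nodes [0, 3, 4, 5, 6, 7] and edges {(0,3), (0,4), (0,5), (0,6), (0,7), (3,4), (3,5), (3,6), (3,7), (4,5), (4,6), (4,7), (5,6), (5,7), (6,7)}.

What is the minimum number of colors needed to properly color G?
Clique number ω(G) = 6 (lower bound: χ ≥ ω).
The clique on [0, 3, 4, 5, 6, 7] has size 6, forcing χ ≥ 6, and the coloring below uses 6 colors, so χ(G) = 6.
A valid 6-coloring: color 1: [4]; color 2: [7]; color 3: [0]; color 4: [6]; color 5: [3]; color 6: [5].

χ(G) = 6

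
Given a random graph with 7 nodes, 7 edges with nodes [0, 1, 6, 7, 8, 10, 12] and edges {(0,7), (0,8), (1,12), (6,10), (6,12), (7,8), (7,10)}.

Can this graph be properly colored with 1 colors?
The clique on vertices [0, 7, 8] has size 3 > 1, so it alone needs 3 colors.

No, G is not 1-colorable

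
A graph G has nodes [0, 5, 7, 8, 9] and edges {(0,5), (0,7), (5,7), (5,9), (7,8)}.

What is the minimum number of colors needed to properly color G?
Clique number ω(G) = 3 (lower bound: χ ≥ ω).
The clique on [0, 5, 7] has size 3, forcing χ ≥ 3, and the coloring below uses 3 colors, so χ(G) = 3.
A valid 3-coloring: color 1: [5, 8]; color 2: [7, 9]; color 3: [0].

χ(G) = 3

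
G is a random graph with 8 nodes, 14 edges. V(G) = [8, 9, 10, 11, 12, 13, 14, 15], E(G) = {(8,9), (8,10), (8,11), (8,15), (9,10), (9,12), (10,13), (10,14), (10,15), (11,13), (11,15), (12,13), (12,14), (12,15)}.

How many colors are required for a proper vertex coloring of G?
Clique number ω(G) = 3 (lower bound: χ ≥ ω).
The clique on [8, 9, 10] has size 3, forcing χ ≥ 3, and the coloring below uses 3 colors, so χ(G) = 3.
A valid 3-coloring: color 1: [10, 11, 12]; color 2: [9, 13, 14, 15]; color 3: [8].

χ(G) = 3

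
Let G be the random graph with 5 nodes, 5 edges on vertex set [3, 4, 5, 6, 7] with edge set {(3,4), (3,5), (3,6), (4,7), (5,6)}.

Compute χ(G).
Clique number ω(G) = 3 (lower bound: χ ≥ ω).
The clique on [3, 5, 6] has size 3, forcing χ ≥ 3, and the coloring below uses 3 colors, so χ(G) = 3.
A valid 3-coloring: color 1: [3, 7]; color 2: [4, 5]; color 3: [6].

χ(G) = 3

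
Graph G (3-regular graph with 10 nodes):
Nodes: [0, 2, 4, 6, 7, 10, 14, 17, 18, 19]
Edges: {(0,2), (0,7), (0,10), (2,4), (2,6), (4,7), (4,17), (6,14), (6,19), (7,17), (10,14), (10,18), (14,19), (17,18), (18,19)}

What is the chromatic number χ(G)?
χ(G) = 3

Clique number ω(G) = 3 (lower bound: χ ≥ ω).
The clique on [4, 7, 17] has size 3, forcing χ ≥ 3, and the coloring below uses 3 colors, so χ(G) = 3.
A valid 3-coloring: color 1: [2, 7, 14, 18]; color 2: [4, 10, 19]; color 3: [0, 6, 17].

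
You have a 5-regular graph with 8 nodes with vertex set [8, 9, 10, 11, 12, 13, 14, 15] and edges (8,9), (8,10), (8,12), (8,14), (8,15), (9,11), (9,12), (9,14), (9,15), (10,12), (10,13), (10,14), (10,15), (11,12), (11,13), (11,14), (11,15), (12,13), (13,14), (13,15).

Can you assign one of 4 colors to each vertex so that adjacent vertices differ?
Yes, G is 4-colorable

A valid 4-coloring: color 1: [9, 10]; color 2: [12, 14, 15]; color 3: [8, 13]; color 4: [11].
(χ(G) = 4 ≤ 4.)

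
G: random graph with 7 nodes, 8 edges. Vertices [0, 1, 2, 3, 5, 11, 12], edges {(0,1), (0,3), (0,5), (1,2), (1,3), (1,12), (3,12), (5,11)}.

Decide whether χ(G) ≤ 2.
The clique on vertices [0, 1, 3] has size 3 > 2, so it alone needs 3 colors.

No, G is not 2-colorable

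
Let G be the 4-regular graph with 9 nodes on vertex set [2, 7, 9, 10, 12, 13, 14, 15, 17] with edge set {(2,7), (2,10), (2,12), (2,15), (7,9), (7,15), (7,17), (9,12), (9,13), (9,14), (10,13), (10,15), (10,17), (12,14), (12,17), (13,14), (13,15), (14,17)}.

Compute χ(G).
Clique number ω(G) = 3 (lower bound: χ ≥ ω).
Suppose a proper 3-coloring c exists. The clique [2, 7, 15] takes 3 distinct colors; by symmetry let c(2) = 1, c(7) = 2, c(15) = 3.
- Vertex 10: neighbors [2, 15] already have colors [1, 3] ⇒ c(10) = 2.
- Vertex 13: neighbors [10, 15] already have colors [2, 3] ⇒ c(13) = 1.
- Vertex 9: neighbors [13, 7] already have colors [1, 2] ⇒ c(9) = 3.
- Vertex 12: neighbors [2, 9] already have colors [1, 3] ⇒ c(12) = 2.
- Vertex 14: neighbors [13, 12, 9] already have colors [1, 2, 3] — all 3 colors blocked. Contradiction.
The forced assignments end in a contradiction, so G has no proper 3-coloring (χ ≥ 4).
The coloring below uses 4 colors, so χ(G) = 4.
A valid 4-coloring: color 1: [9, 15, 17]; color 2: [2, 13]; color 3: [7, 10, 12]; color 4: [14].

χ(G) = 4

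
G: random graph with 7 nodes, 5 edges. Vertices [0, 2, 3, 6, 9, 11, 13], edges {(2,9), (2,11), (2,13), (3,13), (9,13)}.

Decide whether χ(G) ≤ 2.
The clique on vertices [2, 9, 13] has size 3 > 2, so it alone needs 3 colors.

No, G is not 2-colorable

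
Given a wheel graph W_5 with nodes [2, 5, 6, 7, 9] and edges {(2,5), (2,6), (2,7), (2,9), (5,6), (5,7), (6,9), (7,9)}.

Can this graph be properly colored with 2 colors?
The clique on vertices [2, 6, 9] has size 3 > 2, so it alone needs 3 colors.

No, G is not 2-colorable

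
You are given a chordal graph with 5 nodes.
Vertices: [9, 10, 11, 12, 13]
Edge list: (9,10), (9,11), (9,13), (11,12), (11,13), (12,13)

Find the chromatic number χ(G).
Clique number ω(G) = 3 (lower bound: χ ≥ ω).
The clique on [9, 11, 13] has size 3, forcing χ ≥ 3, and the coloring below uses 3 colors, so χ(G) = 3.
A valid 3-coloring: color 1: [9, 12]; color 2: [10, 11]; color 3: [13].

χ(G) = 3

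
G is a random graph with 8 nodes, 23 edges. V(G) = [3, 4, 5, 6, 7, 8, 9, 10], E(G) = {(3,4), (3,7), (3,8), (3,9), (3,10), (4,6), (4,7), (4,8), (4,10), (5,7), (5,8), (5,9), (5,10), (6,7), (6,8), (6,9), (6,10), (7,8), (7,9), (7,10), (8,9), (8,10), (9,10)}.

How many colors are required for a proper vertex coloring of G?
χ(G) = 5

Clique number ω(G) = 5 (lower bound: χ ≥ ω).
The clique on [3, 7, 8, 9, 10] has size 5, forcing χ ≥ 5, and the coloring below uses 5 colors, so χ(G) = 5.
A valid 5-coloring: color 1: [7]; color 2: [8]; color 3: [10]; color 4: [4, 9]; color 5: [3, 5, 6].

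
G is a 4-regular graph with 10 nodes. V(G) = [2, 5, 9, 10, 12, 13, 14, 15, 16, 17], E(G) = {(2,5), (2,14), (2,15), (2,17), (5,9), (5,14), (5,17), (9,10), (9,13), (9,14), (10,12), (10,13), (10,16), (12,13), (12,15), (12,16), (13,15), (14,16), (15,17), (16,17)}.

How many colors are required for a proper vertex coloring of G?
Clique number ω(G) = 3 (lower bound: χ ≥ ω).
Suppose a proper 3-coloring c exists. The clique [2, 5, 14] takes 3 distinct colors; by symmetry let c(2) = 1, c(5) = 2, c(14) = 3.
- Vertex 9: neighbors [5, 14] already have colors [2, 3] ⇒ c(9) = 1.
- Vertex 17: neighbors [2, 5] already have colors [1, 2] ⇒ c(17) = 3.
- Vertex 15: neighbors [2, 17] already have colors [1, 3] ⇒ c(15) = 2.
- Vertex 13: neighbors [9, 15] already have colors [1, 2] ⇒ c(13) = 3.
- Vertex 10: neighbors [9, 13] already have colors [1, 3] ⇒ c(10) = 2.
- Vertex 12: neighbors [10, 13] already have colors [2, 3] ⇒ c(12) = 1.
- Vertex 16: neighbors [12, 10, 14] already have colors [1, 2, 3] — all 3 colors blocked. Contradiction.
The forced assignments end in a contradiction, so G has no proper 3-coloring (χ ≥ 4).
The coloring below uses 4 colors, so χ(G) = 4.
A valid 4-coloring: color 1: [9, 15, 16]; color 2: [12, 14, 17]; color 3: [2, 10]; color 4: [5, 13].

χ(G) = 4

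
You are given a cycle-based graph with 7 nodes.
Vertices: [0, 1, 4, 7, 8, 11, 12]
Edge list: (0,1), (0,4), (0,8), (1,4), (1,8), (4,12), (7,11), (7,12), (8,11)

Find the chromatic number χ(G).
Clique number ω(G) = 3 (lower bound: χ ≥ ω).
The clique on [0, 1, 8] has size 3, forcing χ ≥ 3, and the coloring below uses 3 colors, so χ(G) = 3.
A valid 3-coloring: color 1: [1, 11, 12]; color 2: [4, 7, 8]; color 3: [0].

χ(G) = 3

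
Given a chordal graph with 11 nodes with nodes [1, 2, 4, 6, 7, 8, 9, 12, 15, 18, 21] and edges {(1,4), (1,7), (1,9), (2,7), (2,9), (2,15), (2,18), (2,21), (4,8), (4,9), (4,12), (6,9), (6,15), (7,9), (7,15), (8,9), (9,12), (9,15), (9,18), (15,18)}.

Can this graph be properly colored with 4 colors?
Yes, G is 4-colorable

A valid 4-coloring: color 1: [9, 21]; color 2: [1, 8, 12, 15]; color 3: [2, 4, 6]; color 4: [7, 18].
(χ(G) = 4 ≤ 4.)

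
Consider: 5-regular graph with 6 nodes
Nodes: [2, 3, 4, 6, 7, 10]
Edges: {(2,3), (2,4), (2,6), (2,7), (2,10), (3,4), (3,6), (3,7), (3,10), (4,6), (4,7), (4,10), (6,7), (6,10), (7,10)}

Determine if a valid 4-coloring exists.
No, G is not 4-colorable

The clique on vertices [2, 3, 4, 6, 7, 10] has size 6 > 4, so it alone needs 6 colors.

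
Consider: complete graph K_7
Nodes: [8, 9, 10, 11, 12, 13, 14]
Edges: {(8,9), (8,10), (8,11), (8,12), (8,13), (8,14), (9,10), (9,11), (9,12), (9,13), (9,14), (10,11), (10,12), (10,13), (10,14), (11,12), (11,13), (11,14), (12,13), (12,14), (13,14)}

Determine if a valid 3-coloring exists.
No, G is not 3-colorable

The clique on vertices [8, 9, 10, 11, 12, 13, 14] has size 7 > 3, so it alone needs 7 colors.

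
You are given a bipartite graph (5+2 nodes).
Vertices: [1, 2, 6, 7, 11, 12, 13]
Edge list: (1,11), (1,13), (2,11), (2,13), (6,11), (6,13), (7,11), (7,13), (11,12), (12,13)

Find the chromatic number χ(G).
Clique number ω(G) = 2 (lower bound: χ ≥ ω).
The graph is bipartite (no odd cycle), so 2 colors suffice: χ(G) = 2.
A valid 2-coloring: color 1: [11, 13]; color 2: [1, 2, 6, 7, 12].

χ(G) = 2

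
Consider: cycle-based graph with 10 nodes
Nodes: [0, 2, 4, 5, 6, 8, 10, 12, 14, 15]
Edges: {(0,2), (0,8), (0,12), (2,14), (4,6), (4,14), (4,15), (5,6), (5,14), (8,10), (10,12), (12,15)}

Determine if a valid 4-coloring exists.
Yes, G is 4-colorable

A valid 4-coloring: color 1: [2, 4, 5, 8, 12]; color 2: [0, 6, 10, 14, 15].
(χ(G) = 2 ≤ 4.)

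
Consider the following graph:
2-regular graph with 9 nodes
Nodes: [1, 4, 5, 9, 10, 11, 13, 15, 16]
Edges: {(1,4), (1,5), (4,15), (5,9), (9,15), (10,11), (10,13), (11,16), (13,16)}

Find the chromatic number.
Clique number ω(G) = 2 (lower bound: χ ≥ ω).
Odd cycle [1, 4, 15, 9, 5] needs 3 colors (χ ≥ 3).
The coloring below uses 3 colors, so χ(G) = 3.
A valid 3-coloring: color 1: [4, 9, 11, 13]; color 2: [5, 10, 15, 16]; color 3: [1].

χ(G) = 3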